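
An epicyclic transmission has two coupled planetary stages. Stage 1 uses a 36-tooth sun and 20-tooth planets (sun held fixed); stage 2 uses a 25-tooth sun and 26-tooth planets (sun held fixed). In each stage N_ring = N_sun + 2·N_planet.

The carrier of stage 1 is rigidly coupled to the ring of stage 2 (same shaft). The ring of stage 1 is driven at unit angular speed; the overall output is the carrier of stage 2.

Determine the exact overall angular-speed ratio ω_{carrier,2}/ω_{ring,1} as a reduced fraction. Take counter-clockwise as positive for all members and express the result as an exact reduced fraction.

Stage 1: N_ring = 36 + 2·20 = 76
Stage 1: 36(ω_s−ω_c) = −76(ω_r−ω_c),  ω_s=0, ω_r=1
Stage 1: 36(0−ω_c) = −76(1−ω_c)  ⇒  112ω_c = 76  ⇒  ω_c = 19/28
  ⇒ ω_c¹/ω_r¹ = 19/28
Stage 2: N_ring = 25 + 2·26 = 77
Stage 2: 25(ω_s−ω_c) = −77(ω_r−ω_c),  ω_s=0, ω_r=1
Stage 2: 25(0−ω_c) = −77(1−ω_c)  ⇒  102ω_c = 77  ⇒  ω_c = 77/102
  ⇒ ω_c²/ω_r² = 77/102
Coupling ω_r² = ω_c¹ ⇒ overall = 19/28 × 77/102 = 209/408

209/408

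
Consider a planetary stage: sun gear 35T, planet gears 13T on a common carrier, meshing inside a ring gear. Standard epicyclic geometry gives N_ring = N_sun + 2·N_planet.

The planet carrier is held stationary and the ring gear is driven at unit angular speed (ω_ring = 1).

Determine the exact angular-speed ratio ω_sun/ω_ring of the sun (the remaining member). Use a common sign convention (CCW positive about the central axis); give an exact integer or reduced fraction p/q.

N_ring = 35 + 2·13 = 61
35(ω_s−ω_c) = −61(ω_r−ω_c),  ω_c=0, ω_r=1
ω_s = 0 − (61/35)(1−0) = -61/35
ω_s/ω_r = -61/35

-61/35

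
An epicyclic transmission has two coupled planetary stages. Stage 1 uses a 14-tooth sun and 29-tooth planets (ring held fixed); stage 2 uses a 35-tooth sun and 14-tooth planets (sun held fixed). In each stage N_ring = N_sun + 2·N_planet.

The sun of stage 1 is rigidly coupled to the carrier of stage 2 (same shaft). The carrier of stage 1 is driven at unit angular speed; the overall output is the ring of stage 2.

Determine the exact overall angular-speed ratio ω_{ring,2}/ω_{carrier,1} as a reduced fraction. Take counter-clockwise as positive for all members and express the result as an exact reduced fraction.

Stage 1: N_ring = 14 + 2·29 = 72
Stage 1: 14(ω_s−ω_c) = −72(ω_r−ω_c),  ω_r=0, ω_c=1
Stage 1: ω_s = 1 − (72/14)(0−1) = 43/7
  ⇒ ω_s¹/ω_c¹ = 43/7
Stage 2: N_ring = 35 + 2·14 = 63
Stage 2: 35(ω_s−ω_c) = −63(ω_r−ω_c),  ω_s=0, ω_c=1
Stage 2: ω_r = 1 − (35/63)(0−1) = 14/9
  ⇒ ω_r²/ω_c² = 14/9
Coupling ω_c² = ω_s¹ ⇒ overall = 43/7 × 14/9 = 86/9

86/9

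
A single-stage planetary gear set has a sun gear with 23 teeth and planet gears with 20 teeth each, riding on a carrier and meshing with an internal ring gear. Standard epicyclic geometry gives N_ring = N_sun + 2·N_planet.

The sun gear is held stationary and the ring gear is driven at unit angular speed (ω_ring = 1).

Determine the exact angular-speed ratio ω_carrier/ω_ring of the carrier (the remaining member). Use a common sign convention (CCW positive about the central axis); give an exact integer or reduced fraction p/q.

N_ring = 23 + 2·20 = 63
23(ω_s−ω_c) = −63(ω_r−ω_c),  ω_s=0, ω_r=1
23(0−ω_c) = −63(1−ω_c)  ⇒  86ω_c = 63  ⇒  ω_c = 63/86
ω_c/ω_r = 63/86

63/86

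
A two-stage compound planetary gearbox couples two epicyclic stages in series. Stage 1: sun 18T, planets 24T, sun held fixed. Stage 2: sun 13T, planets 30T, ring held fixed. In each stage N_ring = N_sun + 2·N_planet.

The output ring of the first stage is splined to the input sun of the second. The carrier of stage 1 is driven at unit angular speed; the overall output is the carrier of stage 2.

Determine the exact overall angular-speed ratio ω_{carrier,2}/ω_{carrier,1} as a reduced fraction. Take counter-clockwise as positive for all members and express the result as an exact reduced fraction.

Stage 1: N_ring = 18 + 2·24 = 66
Stage 1: 18(ω_s−ω_c) = −66(ω_r−ω_c),  ω_s=0, ω_c=1
Stage 1: ω_r = 1 − (18/66)(0−1) = 14/11
  ⇒ ω_r¹/ω_c¹ = 14/11
Stage 2: N_ring = 13 + 2·30 = 73
Stage 2: 13(ω_s−ω_c) = −73(ω_r−ω_c),  ω_r=0, ω_s=1
Stage 2: 13(1−ω_c) = −73(0−ω_c)  ⇒  86ω_c = 13  ⇒  ω_c = 13/86
  ⇒ ω_c²/ω_s² = 13/86
Coupling ω_s² = ω_r¹ ⇒ overall = 14/11 × 13/86 = 91/473

91/473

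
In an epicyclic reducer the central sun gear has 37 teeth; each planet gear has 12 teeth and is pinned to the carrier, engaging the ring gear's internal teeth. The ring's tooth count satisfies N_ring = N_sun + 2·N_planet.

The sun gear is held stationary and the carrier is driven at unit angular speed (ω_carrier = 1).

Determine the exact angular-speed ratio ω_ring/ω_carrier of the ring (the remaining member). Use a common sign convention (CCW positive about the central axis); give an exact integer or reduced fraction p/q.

N_ring = 37 + 2·12 = 61
37(ω_s−ω_c) = −61(ω_r−ω_c),  ω_s=0, ω_c=1
ω_r = 1 − (37/61)(0−1) = 98/61
ω_r/ω_c = 98/61

98/61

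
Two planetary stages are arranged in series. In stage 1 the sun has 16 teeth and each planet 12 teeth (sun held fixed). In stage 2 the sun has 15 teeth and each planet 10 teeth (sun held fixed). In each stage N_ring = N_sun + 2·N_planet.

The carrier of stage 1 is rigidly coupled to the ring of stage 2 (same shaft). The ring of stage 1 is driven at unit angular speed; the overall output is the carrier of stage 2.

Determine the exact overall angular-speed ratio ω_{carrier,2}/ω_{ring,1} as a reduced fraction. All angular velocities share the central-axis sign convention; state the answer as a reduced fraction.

Stage 1: N_ring = 16 + 2·12 = 40
Stage 1: 16(ω_s−ω_c) = −40(ω_r−ω_c),  ω_s=0, ω_r=1
Stage 1: 16(0−ω_c) = −40(1−ω_c)  ⇒  56ω_c = 40  ⇒  ω_c = 5/7
  ⇒ ω_c¹/ω_r¹ = 5/7
Stage 2: N_ring = 15 + 2·10 = 35
Stage 2: 15(ω_s−ω_c) = −35(ω_r−ω_c),  ω_s=0, ω_r=1
Stage 2: 15(0−ω_c) = −35(1−ω_c)  ⇒  50ω_c = 35  ⇒  ω_c = 7/10
  ⇒ ω_c²/ω_r² = 7/10
Coupling ω_r² = ω_c¹ ⇒ overall = 5/7 × 7/10 = 1/2

1/2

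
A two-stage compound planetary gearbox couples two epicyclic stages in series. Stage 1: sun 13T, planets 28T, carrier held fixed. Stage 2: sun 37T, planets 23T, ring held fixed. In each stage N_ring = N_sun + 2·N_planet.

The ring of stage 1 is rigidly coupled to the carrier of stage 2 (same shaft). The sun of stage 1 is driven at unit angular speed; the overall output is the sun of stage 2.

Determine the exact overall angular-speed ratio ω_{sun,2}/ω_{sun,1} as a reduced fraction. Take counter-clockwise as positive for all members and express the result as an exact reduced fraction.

Stage 1: N_ring = 13 + 2·28 = 69
Stage 1: 13(ω_s−ω_c) = −69(ω_r−ω_c),  ω_c=0, ω_s=1
Stage 1: ω_r = 0 − (13/69)(1−0) = -13/69
  ⇒ ω_r¹/ω_s¹ = -13/69
Stage 2: N_ring = 37 + 2·23 = 83
Stage 2: 37(ω_s−ω_c) = −83(ω_r−ω_c),  ω_r=0, ω_c=1
Stage 2: ω_s = 1 − (83/37)(0−1) = 120/37
  ⇒ ω_s²/ω_c² = 120/37
Coupling ω_c² = ω_r¹ ⇒ overall = -13/69 × 120/37 = -520/851

-520/851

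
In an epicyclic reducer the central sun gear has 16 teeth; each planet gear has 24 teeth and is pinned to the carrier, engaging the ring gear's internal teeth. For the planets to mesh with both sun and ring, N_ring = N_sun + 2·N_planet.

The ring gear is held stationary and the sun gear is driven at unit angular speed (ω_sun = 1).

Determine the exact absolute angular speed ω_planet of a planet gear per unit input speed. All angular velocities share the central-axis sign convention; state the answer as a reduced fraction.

N_ring = 16 + 2·24 = 64
16(ω_s−ω_c) = −64(ω_r−ω_c),  ω_r=0, ω_s=1
16(1−ω_c) = −64(0−ω_c)  ⇒  80ω_c = 16  ⇒  ω_c = 1/5
sun–planet: 16·(1−1/5) = −24·(ω_p−ω_c)  ⇒  ω_p−ω_c = −(16/24)·(4/5) = -8/15
ω_p = 1/5 − 8/15 = -1/3

-1/3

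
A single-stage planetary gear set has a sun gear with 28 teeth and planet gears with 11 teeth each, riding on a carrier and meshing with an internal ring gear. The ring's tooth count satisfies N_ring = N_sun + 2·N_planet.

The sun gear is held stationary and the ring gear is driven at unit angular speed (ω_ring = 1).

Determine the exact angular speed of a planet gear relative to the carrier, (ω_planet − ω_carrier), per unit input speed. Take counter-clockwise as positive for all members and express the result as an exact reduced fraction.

N_ring = 28 + 2·11 = 50
28(ω_s−ω_c) = −50(ω_r−ω_c),  ω_s=0, ω_r=1
28(0−ω_c) = −50(1−ω_c)  ⇒  78ω_c = 50  ⇒  ω_c = 25/39
sun–planet: 28·(0−25/39) = −11·(ω_p−ω_c)  ⇒  ω_p−ω_c = −(28/11)·(-25/39) = 700/429

700/429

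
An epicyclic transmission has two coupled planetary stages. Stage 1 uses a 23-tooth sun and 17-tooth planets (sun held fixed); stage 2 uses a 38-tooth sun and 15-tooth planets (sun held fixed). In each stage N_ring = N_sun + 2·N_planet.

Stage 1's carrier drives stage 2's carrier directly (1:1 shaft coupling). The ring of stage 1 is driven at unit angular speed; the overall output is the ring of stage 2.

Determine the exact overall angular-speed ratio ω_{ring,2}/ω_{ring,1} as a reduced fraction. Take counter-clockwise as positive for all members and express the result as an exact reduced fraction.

3021/2720

Stage 1: N_ring = 23 + 2·17 = 57
Stage 1: 23(ω_s−ω_c) = −57(ω_r−ω_c),  ω_s=0, ω_r=1
Stage 1: 23(0−ω_c) = −57(1−ω_c)  ⇒  80ω_c = 57  ⇒  ω_c = 57/80
  ⇒ ω_c¹/ω_r¹ = 57/80
Stage 2: N_ring = 38 + 2·15 = 68
Stage 2: 38(ω_s−ω_c) = −68(ω_r−ω_c),  ω_s=0, ω_c=1
Stage 2: ω_r = 1 − (38/68)(0−1) = 53/34
  ⇒ ω_r²/ω_c² = 53/34
Coupling ω_c² = ω_c¹ ⇒ overall = 57/80 × 53/34 = 3021/2720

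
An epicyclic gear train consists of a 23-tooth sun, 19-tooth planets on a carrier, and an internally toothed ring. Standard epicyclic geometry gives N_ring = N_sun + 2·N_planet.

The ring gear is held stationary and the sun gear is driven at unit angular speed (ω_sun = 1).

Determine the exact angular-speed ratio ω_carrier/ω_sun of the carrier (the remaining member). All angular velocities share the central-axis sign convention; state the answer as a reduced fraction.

N_ring = 23 + 2·19 = 61
23(ω_s−ω_c) = −61(ω_r−ω_c),  ω_r=0, ω_s=1
23(1−ω_c) = −61(0−ω_c)  ⇒  84ω_c = 23  ⇒  ω_c = 23/84
ω_c/ω_s = 23/84

23/84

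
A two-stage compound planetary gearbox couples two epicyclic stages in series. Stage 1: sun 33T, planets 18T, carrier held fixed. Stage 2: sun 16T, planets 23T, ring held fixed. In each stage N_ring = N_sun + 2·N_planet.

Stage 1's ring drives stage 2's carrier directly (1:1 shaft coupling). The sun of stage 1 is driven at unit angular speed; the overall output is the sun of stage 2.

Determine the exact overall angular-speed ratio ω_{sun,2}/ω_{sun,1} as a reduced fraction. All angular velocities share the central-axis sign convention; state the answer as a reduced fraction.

-429/184

Stage 1: N_ring = 33 + 2·18 = 69
Stage 1: 33(ω_s−ω_c) = −69(ω_r−ω_c),  ω_c=0, ω_s=1
Stage 1: ω_r = 0 − (33/69)(1−0) = -11/23
  ⇒ ω_r¹/ω_s¹ = -11/23
Stage 2: N_ring = 16 + 2·23 = 62
Stage 2: 16(ω_s−ω_c) = −62(ω_r−ω_c),  ω_r=0, ω_c=1
Stage 2: ω_s = 1 − (62/16)(0−1) = 39/8
  ⇒ ω_s²/ω_c² = 39/8
Coupling ω_c² = ω_r¹ ⇒ overall = -11/23 × 39/8 = -429/184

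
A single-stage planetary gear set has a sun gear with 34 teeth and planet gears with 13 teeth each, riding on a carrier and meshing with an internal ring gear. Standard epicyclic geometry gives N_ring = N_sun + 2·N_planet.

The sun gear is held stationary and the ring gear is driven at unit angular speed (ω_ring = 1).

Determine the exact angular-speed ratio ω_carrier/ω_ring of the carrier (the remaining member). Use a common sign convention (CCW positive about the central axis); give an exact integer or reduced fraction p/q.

30/47

N_ring = 34 + 2·13 = 60
34(ω_s−ω_c) = −60(ω_r−ω_c),  ω_s=0, ω_r=1
34(0−ω_c) = −60(1−ω_c)  ⇒  94ω_c = 60  ⇒  ω_c = 30/47
ω_c/ω_r = 30/47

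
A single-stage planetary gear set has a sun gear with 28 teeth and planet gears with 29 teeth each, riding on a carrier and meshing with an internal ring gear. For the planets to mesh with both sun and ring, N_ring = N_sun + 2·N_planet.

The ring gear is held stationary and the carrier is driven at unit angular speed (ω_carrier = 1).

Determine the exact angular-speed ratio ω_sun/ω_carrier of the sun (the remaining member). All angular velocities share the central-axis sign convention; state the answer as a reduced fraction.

N_ring = 28 + 2·29 = 86
28(ω_s−ω_c) = −86(ω_r−ω_c),  ω_r=0, ω_c=1
ω_s = 1 − (86/28)(0−1) = 57/14
ω_s/ω_c = 57/14

57/14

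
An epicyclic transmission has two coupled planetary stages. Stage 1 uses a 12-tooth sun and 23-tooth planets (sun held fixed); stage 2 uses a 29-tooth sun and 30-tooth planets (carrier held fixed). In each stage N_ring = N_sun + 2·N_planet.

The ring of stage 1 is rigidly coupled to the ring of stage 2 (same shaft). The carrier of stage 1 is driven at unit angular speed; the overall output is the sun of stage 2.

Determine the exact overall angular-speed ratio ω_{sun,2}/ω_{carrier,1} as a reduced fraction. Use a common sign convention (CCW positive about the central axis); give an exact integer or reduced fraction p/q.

-3115/841

Stage 1: N_ring = 12 + 2·23 = 58
Stage 1: 12(ω_s−ω_c) = −58(ω_r−ω_c),  ω_s=0, ω_c=1
Stage 1: ω_r = 1 − (12/58)(0−1) = 35/29
  ⇒ ω_r¹/ω_c¹ = 35/29
Stage 2: N_ring = 29 + 2·30 = 89
Stage 2: 29(ω_s−ω_c) = −89(ω_r−ω_c),  ω_c=0, ω_r=1
Stage 2: ω_s = 0 − (89/29)(1−0) = -89/29
  ⇒ ω_s²/ω_r² = -89/29
Coupling ω_r² = ω_r¹ ⇒ overall = 35/29 × -89/29 = -3115/841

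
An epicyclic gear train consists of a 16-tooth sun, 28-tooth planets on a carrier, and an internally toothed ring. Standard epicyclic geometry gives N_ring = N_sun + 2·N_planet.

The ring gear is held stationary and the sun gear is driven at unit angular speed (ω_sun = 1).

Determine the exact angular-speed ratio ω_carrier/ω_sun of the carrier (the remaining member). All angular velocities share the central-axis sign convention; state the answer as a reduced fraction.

N_ring = 16 + 2·28 = 72
16(ω_s−ω_c) = −72(ω_r−ω_c),  ω_r=0, ω_s=1
16(1−ω_c) = −72(0−ω_c)  ⇒  88ω_c = 16  ⇒  ω_c = 2/11
ω_c/ω_s = 2/11

2/11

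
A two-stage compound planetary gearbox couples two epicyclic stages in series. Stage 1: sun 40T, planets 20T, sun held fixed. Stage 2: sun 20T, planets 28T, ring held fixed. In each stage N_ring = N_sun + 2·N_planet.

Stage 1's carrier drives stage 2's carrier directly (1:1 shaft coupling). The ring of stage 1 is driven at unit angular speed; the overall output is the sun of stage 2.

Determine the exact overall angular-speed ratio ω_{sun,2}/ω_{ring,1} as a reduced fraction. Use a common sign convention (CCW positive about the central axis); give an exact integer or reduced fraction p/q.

16/5

Stage 1: N_ring = 40 + 2·20 = 80
Stage 1: 40(ω_s−ω_c) = −80(ω_r−ω_c),  ω_s=0, ω_r=1
Stage 1: 40(0−ω_c) = −80(1−ω_c)  ⇒  120ω_c = 80  ⇒  ω_c = 2/3
  ⇒ ω_c¹/ω_r¹ = 2/3
Stage 2: N_ring = 20 + 2·28 = 76
Stage 2: 20(ω_s−ω_c) = −76(ω_r−ω_c),  ω_r=0, ω_c=1
Stage 2: ω_s = 1 − (76/20)(0−1) = 24/5
  ⇒ ω_s²/ω_c² = 24/5
Coupling ω_c² = ω_c¹ ⇒ overall = 2/3 × 24/5 = 16/5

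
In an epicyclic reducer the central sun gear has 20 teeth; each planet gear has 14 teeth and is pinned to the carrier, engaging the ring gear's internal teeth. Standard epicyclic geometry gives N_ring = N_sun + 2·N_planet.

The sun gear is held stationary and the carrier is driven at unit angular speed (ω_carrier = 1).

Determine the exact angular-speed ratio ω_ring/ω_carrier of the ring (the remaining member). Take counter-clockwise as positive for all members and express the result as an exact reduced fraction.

N_ring = 20 + 2·14 = 48
20(ω_s−ω_c) = −48(ω_r−ω_c),  ω_s=0, ω_c=1
ω_r = 1 − (20/48)(0−1) = 17/12
ω_r/ω_c = 17/12

17/12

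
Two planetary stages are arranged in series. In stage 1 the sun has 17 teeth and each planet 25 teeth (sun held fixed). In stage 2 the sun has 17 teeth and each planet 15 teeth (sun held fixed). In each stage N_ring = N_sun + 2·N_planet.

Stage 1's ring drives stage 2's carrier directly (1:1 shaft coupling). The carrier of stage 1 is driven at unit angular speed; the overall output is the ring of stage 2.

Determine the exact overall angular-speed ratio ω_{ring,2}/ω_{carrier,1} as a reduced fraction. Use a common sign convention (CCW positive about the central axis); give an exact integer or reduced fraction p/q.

Stage 1: N_ring = 17 + 2·25 = 67
Stage 1: 17(ω_s−ω_c) = −67(ω_r−ω_c),  ω_s=0, ω_c=1
Stage 1: ω_r = 1 − (17/67)(0−1) = 84/67
  ⇒ ω_r¹/ω_c¹ = 84/67
Stage 2: N_ring = 17 + 2·15 = 47
Stage 2: 17(ω_s−ω_c) = −47(ω_r−ω_c),  ω_s=0, ω_c=1
Stage 2: ω_r = 1 − (17/47)(0−1) = 64/47
  ⇒ ω_r²/ω_c² = 64/47
Coupling ω_c² = ω_r¹ ⇒ overall = 84/67 × 64/47 = 5376/3149

5376/3149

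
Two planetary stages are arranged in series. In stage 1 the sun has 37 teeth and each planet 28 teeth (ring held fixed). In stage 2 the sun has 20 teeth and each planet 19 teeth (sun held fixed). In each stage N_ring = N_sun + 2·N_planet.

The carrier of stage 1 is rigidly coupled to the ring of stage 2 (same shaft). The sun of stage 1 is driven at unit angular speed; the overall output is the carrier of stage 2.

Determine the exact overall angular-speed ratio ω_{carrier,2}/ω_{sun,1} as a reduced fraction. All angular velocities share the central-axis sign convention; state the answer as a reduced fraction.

Stage 1: N_ring = 37 + 2·28 = 93
Stage 1: 37(ω_s−ω_c) = −93(ω_r−ω_c),  ω_r=0, ω_s=1
Stage 1: 37(1−ω_c) = −93(0−ω_c)  ⇒  130ω_c = 37  ⇒  ω_c = 37/130
  ⇒ ω_c¹/ω_s¹ = 37/130
Stage 2: N_ring = 20 + 2·19 = 58
Stage 2: 20(ω_s−ω_c) = −58(ω_r−ω_c),  ω_s=0, ω_r=1
Stage 2: 20(0−ω_c) = −58(1−ω_c)  ⇒  78ω_c = 58  ⇒  ω_c = 29/39
  ⇒ ω_c²/ω_r² = 29/39
Coupling ω_r² = ω_c¹ ⇒ overall = 37/130 × 29/39 = 1073/5070

1073/5070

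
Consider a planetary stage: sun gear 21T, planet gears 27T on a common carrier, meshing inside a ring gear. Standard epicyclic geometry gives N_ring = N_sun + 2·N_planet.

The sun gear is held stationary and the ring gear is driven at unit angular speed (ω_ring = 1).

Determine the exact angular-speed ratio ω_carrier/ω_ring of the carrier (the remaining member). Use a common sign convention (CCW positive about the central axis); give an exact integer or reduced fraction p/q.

25/32

N_ring = 21 + 2·27 = 75
21(ω_s−ω_c) = −75(ω_r−ω_c),  ω_s=0, ω_r=1
21(0−ω_c) = −75(1−ω_c)  ⇒  96ω_c = 75  ⇒  ω_c = 25/32
ω_c/ω_r = 25/32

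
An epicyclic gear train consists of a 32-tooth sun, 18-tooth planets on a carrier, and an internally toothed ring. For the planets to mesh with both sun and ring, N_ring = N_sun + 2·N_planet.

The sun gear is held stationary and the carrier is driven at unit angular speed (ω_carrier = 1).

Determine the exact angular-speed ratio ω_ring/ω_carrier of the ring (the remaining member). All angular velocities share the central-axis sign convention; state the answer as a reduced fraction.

25/17

N_ring = 32 + 2·18 = 68
32(ω_s−ω_c) = −68(ω_r−ω_c),  ω_s=0, ω_c=1
ω_r = 1 − (32/68)(0−1) = 25/17
ω_r/ω_c = 25/17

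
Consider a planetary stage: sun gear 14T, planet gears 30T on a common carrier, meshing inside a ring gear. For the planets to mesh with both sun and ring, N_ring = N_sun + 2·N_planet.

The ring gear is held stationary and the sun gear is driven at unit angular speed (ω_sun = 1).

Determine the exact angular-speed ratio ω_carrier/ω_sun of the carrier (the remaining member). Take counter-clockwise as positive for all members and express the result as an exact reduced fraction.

N_ring = 14 + 2·30 = 74
14(ω_s−ω_c) = −74(ω_r−ω_c),  ω_r=0, ω_s=1
14(1−ω_c) = −74(0−ω_c)  ⇒  88ω_c = 14  ⇒  ω_c = 7/44
ω_c/ω_s = 7/44

7/44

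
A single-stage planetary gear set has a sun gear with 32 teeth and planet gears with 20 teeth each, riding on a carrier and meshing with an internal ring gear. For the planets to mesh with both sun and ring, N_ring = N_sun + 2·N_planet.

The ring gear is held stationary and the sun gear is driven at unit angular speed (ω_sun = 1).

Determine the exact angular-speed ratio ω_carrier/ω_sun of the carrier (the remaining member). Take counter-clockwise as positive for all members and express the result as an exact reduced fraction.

N_ring = 32 + 2·20 = 72
32(ω_s−ω_c) = −72(ω_r−ω_c),  ω_r=0, ω_s=1
32(1−ω_c) = −72(0−ω_c)  ⇒  104ω_c = 32  ⇒  ω_c = 4/13
ω_c/ω_s = 4/13

4/13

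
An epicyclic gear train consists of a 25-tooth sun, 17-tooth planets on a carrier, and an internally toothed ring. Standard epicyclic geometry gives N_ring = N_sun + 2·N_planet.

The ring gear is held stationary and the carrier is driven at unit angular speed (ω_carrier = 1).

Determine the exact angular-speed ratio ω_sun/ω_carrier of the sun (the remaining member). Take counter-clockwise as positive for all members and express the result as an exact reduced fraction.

N_ring = 25 + 2·17 = 59
25(ω_s−ω_c) = −59(ω_r−ω_c),  ω_r=0, ω_c=1
ω_s = 1 − (59/25)(0−1) = 84/25
ω_s/ω_c = 84/25

84/25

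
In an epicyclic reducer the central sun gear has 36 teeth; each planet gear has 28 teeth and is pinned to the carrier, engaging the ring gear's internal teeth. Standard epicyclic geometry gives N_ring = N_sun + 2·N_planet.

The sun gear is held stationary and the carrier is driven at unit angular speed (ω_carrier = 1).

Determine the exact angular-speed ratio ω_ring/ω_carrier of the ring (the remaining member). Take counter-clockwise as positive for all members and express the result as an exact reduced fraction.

32/23

N_ring = 36 + 2·28 = 92
36(ω_s−ω_c) = −92(ω_r−ω_c),  ω_s=0, ω_c=1
ω_r = 1 − (36/92)(0−1) = 32/23
ω_r/ω_c = 32/23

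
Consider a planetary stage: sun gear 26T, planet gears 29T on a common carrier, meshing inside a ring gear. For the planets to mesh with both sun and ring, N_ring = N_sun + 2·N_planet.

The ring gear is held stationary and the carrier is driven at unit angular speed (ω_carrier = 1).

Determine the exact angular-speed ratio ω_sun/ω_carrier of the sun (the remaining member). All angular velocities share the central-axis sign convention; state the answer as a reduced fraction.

N_ring = 26 + 2·29 = 84
26(ω_s−ω_c) = −84(ω_r−ω_c),  ω_r=0, ω_c=1
ω_s = 1 − (84/26)(0−1) = 55/13
ω_s/ω_c = 55/13

55/13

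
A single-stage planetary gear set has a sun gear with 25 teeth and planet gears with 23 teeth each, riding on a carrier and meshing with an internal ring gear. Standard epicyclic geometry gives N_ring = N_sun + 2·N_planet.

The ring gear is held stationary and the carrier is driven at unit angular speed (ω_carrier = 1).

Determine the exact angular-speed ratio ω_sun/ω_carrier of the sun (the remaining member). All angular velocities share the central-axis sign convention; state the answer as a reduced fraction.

N_ring = 25 + 2·23 = 71
25(ω_s−ω_c) = −71(ω_r−ω_c),  ω_r=0, ω_c=1
ω_s = 1 − (71/25)(0−1) = 96/25
ω_s/ω_c = 96/25

96/25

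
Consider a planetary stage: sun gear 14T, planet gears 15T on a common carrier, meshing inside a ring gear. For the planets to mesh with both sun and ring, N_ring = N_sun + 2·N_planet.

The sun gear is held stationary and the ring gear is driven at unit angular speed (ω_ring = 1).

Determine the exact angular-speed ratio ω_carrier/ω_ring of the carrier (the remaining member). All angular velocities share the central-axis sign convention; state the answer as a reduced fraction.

22/29

N_ring = 14 + 2·15 = 44
14(ω_s−ω_c) = −44(ω_r−ω_c),  ω_s=0, ω_r=1
14(0−ω_c) = −44(1−ω_c)  ⇒  58ω_c = 44  ⇒  ω_c = 22/29
ω_c/ω_r = 22/29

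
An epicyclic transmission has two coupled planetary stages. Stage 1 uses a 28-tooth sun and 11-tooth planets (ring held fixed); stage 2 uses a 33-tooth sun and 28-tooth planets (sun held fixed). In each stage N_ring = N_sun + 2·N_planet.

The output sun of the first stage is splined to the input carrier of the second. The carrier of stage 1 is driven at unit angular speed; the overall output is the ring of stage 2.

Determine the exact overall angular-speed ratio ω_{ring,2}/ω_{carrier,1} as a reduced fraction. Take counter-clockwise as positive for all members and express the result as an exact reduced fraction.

2379/623

Stage 1: N_ring = 28 + 2·11 = 50
Stage 1: 28(ω_s−ω_c) = −50(ω_r−ω_c),  ω_r=0, ω_c=1
Stage 1: ω_s = 1 − (50/28)(0−1) = 39/14
  ⇒ ω_s¹/ω_c¹ = 39/14
Stage 2: N_ring = 33 + 2·28 = 89
Stage 2: 33(ω_s−ω_c) = −89(ω_r−ω_c),  ω_s=0, ω_c=1
Stage 2: ω_r = 1 − (33/89)(0−1) = 122/89
  ⇒ ω_r²/ω_c² = 122/89
Coupling ω_c² = ω_s¹ ⇒ overall = 39/14 × 122/89 = 2379/623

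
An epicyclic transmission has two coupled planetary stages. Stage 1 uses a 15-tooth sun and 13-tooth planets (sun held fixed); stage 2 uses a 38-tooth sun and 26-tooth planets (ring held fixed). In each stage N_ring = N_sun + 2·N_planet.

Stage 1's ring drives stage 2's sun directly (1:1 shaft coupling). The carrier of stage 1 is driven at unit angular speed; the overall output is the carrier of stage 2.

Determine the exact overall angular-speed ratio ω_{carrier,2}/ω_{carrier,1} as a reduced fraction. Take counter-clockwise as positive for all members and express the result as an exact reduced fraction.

133/328

Stage 1: N_ring = 15 + 2·13 = 41
Stage 1: 15(ω_s−ω_c) = −41(ω_r−ω_c),  ω_s=0, ω_c=1
Stage 1: ω_r = 1 − (15/41)(0−1) = 56/41
  ⇒ ω_r¹/ω_c¹ = 56/41
Stage 2: N_ring = 38 + 2·26 = 90
Stage 2: 38(ω_s−ω_c) = −90(ω_r−ω_c),  ω_r=0, ω_s=1
Stage 2: 38(1−ω_c) = −90(0−ω_c)  ⇒  128ω_c = 38  ⇒  ω_c = 19/64
  ⇒ ω_c²/ω_s² = 19/64
Coupling ω_s² = ω_r¹ ⇒ overall = 56/41 × 19/64 = 133/328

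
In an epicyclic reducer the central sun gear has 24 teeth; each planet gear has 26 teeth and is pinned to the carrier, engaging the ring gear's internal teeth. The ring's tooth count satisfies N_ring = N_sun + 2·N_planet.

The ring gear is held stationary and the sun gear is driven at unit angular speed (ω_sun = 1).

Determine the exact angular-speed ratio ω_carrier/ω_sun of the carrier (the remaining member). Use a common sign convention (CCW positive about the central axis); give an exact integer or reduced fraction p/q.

N_ring = 24 + 2·26 = 76
24(ω_s−ω_c) = −76(ω_r−ω_c),  ω_r=0, ω_s=1
24(1−ω_c) = −76(0−ω_c)  ⇒  100ω_c = 24  ⇒  ω_c = 6/25
ω_c/ω_s = 6/25

6/25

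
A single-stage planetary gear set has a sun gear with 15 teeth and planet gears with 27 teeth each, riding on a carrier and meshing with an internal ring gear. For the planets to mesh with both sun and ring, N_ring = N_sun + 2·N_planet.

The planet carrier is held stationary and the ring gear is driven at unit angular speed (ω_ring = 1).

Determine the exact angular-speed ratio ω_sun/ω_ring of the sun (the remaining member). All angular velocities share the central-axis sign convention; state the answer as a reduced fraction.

-23/5

N_ring = 15 + 2·27 = 69
15(ω_s−ω_c) = −69(ω_r−ω_c),  ω_c=0, ω_r=1
ω_s = 0 − (69/15)(1−0) = -23/5
ω_s/ω_r = -23/5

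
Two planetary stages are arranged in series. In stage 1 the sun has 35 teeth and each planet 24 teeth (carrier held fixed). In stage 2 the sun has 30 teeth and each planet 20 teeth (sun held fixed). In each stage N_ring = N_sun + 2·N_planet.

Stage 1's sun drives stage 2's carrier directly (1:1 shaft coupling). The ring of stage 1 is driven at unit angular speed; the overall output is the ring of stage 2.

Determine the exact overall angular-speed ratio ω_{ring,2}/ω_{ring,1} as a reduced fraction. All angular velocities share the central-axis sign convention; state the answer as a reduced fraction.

Stage 1: N_ring = 35 + 2·24 = 83
Stage 1: 35(ω_s−ω_c) = −83(ω_r−ω_c),  ω_c=0, ω_r=1
Stage 1: ω_s = 0 − (83/35)(1−0) = -83/35
  ⇒ ω_s¹/ω_r¹ = -83/35
Stage 2: N_ring = 30 + 2·20 = 70
Stage 2: 30(ω_s−ω_c) = −70(ω_r−ω_c),  ω_s=0, ω_c=1
Stage 2: ω_r = 1 − (30/70)(0−1) = 10/7
  ⇒ ω_r²/ω_c² = 10/7
Coupling ω_c² = ω_s¹ ⇒ overall = -83/35 × 10/7 = -166/49

-166/49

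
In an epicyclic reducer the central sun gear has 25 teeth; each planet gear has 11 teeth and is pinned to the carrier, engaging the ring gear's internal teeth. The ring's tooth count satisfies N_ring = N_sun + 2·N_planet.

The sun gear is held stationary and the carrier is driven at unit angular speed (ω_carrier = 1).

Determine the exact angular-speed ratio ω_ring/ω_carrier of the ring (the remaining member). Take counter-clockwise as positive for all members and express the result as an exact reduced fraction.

72/47

N_ring = 25 + 2·11 = 47
25(ω_s−ω_c) = −47(ω_r−ω_c),  ω_s=0, ω_c=1
ω_r = 1 − (25/47)(0−1) = 72/47
ω_r/ω_c = 72/47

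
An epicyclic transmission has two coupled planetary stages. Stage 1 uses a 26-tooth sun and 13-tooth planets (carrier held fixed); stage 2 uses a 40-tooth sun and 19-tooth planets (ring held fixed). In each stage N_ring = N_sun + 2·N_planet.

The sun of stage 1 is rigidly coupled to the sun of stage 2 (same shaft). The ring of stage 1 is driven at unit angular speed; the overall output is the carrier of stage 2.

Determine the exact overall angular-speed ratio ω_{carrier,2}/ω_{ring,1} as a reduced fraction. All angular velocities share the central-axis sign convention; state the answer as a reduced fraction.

-40/59

Stage 1: N_ring = 26 + 2·13 = 52
Stage 1: 26(ω_s−ω_c) = −52(ω_r−ω_c),  ω_c=0, ω_r=1
Stage 1: ω_s = 0 − (52/26)(1−0) = -2
  ⇒ ω_s¹/ω_r¹ = -2
Stage 2: N_ring = 40 + 2·19 = 78
Stage 2: 40(ω_s−ω_c) = −78(ω_r−ω_c),  ω_r=0, ω_s=1
Stage 2: 40(1−ω_c) = −78(0−ω_c)  ⇒  118ω_c = 40  ⇒  ω_c = 20/59
  ⇒ ω_c²/ω_s² = 20/59
Coupling ω_s² = ω_s¹ ⇒ overall = -2 × 20/59 = -40/59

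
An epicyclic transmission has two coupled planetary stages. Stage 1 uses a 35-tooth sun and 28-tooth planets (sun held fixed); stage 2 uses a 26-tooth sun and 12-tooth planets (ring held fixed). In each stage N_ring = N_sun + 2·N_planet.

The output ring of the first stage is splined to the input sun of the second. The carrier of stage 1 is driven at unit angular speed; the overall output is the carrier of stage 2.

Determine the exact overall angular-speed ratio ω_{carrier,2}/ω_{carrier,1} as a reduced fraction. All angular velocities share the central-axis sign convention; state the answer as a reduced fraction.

Stage 1: N_ring = 35 + 2·28 = 91
Stage 1: 35(ω_s−ω_c) = −91(ω_r−ω_c),  ω_s=0, ω_c=1
Stage 1: ω_r = 1 − (35/91)(0−1) = 18/13
  ⇒ ω_r¹/ω_c¹ = 18/13
Stage 2: N_ring = 26 + 2·12 = 50
Stage 2: 26(ω_s−ω_c) = −50(ω_r−ω_c),  ω_r=0, ω_s=1
Stage 2: 26(1−ω_c) = −50(0−ω_c)  ⇒  76ω_c = 26  ⇒  ω_c = 13/38
  ⇒ ω_c²/ω_s² = 13/38
Coupling ω_s² = ω_r¹ ⇒ overall = 18/13 × 13/38 = 9/19

9/19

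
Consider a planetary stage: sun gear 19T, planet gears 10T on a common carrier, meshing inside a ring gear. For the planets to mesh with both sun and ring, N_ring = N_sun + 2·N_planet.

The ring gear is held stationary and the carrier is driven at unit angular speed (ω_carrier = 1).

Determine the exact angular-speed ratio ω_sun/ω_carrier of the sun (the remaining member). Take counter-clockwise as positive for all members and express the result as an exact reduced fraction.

N_ring = 19 + 2·10 = 39
19(ω_s−ω_c) = −39(ω_r−ω_c),  ω_r=0, ω_c=1
ω_s = 1 − (39/19)(0−1) = 58/19
ω_s/ω_c = 58/19

58/19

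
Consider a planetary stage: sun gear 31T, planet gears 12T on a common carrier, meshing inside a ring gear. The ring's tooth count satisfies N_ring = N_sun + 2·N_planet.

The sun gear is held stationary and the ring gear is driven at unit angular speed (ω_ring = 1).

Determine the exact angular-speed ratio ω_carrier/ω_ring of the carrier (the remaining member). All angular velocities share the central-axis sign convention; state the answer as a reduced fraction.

N_ring = 31 + 2·12 = 55
31(ω_s−ω_c) = −55(ω_r−ω_c),  ω_s=0, ω_r=1
31(0−ω_c) = −55(1−ω_c)  ⇒  86ω_c = 55  ⇒  ω_c = 55/86
ω_c/ω_r = 55/86

55/86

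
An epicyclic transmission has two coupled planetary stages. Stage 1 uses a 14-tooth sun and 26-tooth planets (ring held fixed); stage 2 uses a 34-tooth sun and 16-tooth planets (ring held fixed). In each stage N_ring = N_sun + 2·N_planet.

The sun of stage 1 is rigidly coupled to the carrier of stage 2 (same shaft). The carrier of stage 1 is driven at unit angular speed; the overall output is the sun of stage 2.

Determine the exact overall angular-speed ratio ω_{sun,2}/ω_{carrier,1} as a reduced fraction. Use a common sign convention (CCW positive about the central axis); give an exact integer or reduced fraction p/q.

Stage 1: N_ring = 14 + 2·26 = 66
Stage 1: 14(ω_s−ω_c) = −66(ω_r−ω_c),  ω_r=0, ω_c=1
Stage 1: ω_s = 1 − (66/14)(0−1) = 40/7
  ⇒ ω_s¹/ω_c¹ = 40/7
Stage 2: N_ring = 34 + 2·16 = 66
Stage 2: 34(ω_s−ω_c) = −66(ω_r−ω_c),  ω_r=0, ω_c=1
Stage 2: ω_s = 1 − (66/34)(0−1) = 50/17
  ⇒ ω_s²/ω_c² = 50/17
Coupling ω_c² = ω_s¹ ⇒ overall = 40/7 × 50/17 = 2000/119

2000/119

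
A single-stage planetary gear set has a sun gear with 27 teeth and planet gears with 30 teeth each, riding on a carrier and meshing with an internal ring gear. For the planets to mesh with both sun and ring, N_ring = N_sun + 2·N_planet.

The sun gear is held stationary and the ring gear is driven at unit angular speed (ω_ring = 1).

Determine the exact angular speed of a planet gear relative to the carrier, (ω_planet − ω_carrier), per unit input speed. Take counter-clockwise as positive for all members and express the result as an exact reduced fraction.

N_ring = 27 + 2·30 = 87
27(ω_s−ω_c) = −87(ω_r−ω_c),  ω_s=0, ω_r=1
27(0−ω_c) = −87(1−ω_c)  ⇒  114ω_c = 87  ⇒  ω_c = 29/38
sun–planet: 27·(0−29/38) = −30·(ω_p−ω_c)  ⇒  ω_p−ω_c = −(27/30)·(-29/38) = 261/380

261/380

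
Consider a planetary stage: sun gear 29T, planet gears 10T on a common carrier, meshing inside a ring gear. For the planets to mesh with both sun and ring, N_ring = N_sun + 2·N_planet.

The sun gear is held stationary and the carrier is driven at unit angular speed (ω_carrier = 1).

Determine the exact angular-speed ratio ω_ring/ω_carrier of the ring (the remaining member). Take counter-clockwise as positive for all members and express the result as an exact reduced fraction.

N_ring = 29 + 2·10 = 49
29(ω_s−ω_c) = −49(ω_r−ω_c),  ω_s=0, ω_c=1
ω_r = 1 − (29/49)(0−1) = 78/49
ω_r/ω_c = 78/49

78/49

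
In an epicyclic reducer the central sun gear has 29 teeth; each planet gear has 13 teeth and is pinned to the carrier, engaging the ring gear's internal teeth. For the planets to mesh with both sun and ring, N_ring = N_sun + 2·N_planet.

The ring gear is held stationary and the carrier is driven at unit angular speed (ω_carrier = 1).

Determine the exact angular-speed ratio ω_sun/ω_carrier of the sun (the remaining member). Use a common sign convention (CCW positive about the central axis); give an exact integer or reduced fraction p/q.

N_ring = 29 + 2·13 = 55
29(ω_s−ω_c) = −55(ω_r−ω_c),  ω_r=0, ω_c=1
ω_s = 1 − (55/29)(0−1) = 84/29
ω_s/ω_c = 84/29

84/29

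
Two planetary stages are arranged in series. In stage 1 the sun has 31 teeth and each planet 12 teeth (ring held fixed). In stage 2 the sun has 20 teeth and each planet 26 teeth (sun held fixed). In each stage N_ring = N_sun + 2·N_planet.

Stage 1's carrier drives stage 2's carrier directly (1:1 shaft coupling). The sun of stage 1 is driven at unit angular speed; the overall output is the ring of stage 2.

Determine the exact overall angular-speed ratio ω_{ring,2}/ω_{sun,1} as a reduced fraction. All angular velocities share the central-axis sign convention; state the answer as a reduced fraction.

713/1548

Stage 1: N_ring = 31 + 2·12 = 55
Stage 1: 31(ω_s−ω_c) = −55(ω_r−ω_c),  ω_r=0, ω_s=1
Stage 1: 31(1−ω_c) = −55(0−ω_c)  ⇒  86ω_c = 31  ⇒  ω_c = 31/86
  ⇒ ω_c¹/ω_s¹ = 31/86
Stage 2: N_ring = 20 + 2·26 = 72
Stage 2: 20(ω_s−ω_c) = −72(ω_r−ω_c),  ω_s=0, ω_c=1
Stage 2: ω_r = 1 − (20/72)(0−1) = 23/18
  ⇒ ω_r²/ω_c² = 23/18
Coupling ω_c² = ω_c¹ ⇒ overall = 31/86 × 23/18 = 713/1548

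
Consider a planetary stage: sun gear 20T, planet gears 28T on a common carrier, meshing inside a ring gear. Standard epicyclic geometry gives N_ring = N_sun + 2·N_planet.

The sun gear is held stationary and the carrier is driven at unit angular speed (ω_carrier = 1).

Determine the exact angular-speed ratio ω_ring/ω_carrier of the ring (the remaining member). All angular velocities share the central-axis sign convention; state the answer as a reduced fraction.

24/19

N_ring = 20 + 2·28 = 76
20(ω_s−ω_c) = −76(ω_r−ω_c),  ω_s=0, ω_c=1
ω_r = 1 − (20/76)(0−1) = 24/19
ω_r/ω_c = 24/19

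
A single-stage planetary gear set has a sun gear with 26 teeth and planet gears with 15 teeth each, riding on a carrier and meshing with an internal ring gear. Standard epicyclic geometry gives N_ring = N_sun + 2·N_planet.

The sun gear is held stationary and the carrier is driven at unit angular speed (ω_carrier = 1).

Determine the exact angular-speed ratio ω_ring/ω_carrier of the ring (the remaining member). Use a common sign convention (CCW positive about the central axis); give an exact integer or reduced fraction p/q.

N_ring = 26 + 2·15 = 56
26(ω_s−ω_c) = −56(ω_r−ω_c),  ω_s=0, ω_c=1
ω_r = 1 − (26/56)(0−1) = 41/28
ω_r/ω_c = 41/28

41/28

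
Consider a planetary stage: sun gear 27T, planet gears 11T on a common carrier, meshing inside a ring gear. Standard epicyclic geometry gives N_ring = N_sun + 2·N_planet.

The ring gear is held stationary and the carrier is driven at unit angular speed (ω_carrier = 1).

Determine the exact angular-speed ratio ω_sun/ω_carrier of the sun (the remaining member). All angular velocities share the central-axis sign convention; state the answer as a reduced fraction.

76/27

N_ring = 27 + 2·11 = 49
27(ω_s−ω_c) = −49(ω_r−ω_c),  ω_r=0, ω_c=1
ω_s = 1 − (49/27)(0−1) = 76/27
ω_s/ω_c = 76/27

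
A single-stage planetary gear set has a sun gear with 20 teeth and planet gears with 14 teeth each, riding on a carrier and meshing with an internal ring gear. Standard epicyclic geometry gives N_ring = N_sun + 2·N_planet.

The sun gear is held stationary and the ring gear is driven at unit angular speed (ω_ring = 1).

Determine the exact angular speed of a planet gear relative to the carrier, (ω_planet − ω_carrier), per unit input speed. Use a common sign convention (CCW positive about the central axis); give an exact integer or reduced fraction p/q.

N_ring = 20 + 2·14 = 48
20(ω_s−ω_c) = −48(ω_r−ω_c),  ω_s=0, ω_r=1
20(0−ω_c) = −48(1−ω_c)  ⇒  68ω_c = 48  ⇒  ω_c = 12/17
sun–planet: 20·(0−12/17) = −14·(ω_p−ω_c)  ⇒  ω_p−ω_c = −(20/14)·(-12/17) = 120/119

120/119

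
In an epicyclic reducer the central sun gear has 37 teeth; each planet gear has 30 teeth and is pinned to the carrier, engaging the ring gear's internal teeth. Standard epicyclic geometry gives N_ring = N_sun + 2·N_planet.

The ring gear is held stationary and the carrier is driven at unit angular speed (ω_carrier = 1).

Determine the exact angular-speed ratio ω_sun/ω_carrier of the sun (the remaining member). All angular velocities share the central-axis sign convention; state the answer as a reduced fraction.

134/37

N_ring = 37 + 2·30 = 97
37(ω_s−ω_c) = −97(ω_r−ω_c),  ω_r=0, ω_c=1
ω_s = 1 − (97/37)(0−1) = 134/37
ω_s/ω_c = 134/37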